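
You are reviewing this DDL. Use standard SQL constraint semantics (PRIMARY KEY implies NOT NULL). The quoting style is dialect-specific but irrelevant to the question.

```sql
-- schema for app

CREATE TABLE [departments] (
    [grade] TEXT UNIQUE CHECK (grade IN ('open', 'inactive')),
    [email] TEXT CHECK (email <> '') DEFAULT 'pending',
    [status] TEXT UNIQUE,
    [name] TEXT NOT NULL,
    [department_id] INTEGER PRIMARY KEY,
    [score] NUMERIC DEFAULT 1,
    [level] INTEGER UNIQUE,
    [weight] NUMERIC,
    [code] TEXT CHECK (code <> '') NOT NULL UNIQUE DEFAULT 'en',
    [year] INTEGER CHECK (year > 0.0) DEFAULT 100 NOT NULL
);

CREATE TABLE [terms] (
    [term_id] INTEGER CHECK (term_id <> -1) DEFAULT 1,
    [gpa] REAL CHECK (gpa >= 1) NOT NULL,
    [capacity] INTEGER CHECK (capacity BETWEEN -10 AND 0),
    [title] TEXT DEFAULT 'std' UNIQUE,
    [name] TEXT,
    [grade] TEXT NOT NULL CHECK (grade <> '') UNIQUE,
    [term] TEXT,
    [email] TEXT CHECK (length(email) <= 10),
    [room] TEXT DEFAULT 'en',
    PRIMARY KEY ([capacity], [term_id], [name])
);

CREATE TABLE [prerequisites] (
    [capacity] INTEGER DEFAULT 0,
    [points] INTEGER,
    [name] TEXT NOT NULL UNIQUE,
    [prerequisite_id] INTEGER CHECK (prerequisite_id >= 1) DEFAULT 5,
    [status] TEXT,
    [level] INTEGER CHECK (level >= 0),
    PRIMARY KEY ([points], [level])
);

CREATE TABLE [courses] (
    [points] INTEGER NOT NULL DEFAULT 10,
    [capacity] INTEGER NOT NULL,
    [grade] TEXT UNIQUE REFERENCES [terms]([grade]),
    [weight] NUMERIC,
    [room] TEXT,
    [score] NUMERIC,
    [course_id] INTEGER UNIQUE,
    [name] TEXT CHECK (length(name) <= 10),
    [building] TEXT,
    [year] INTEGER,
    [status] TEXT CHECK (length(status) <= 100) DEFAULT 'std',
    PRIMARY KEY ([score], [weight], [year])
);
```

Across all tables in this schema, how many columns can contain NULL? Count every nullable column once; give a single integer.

19

departments: 6 nullable (grade, email, status, score, level, weight — PK (department_id) and explicit NOT NULL columns excluded).
terms: 4 nullable (title, term, email, room — PK (capacity, term_id, name) and explicit NOT NULL columns excluded).
prerequisites: 3 nullable (capacity, prerequisite_id, status — PK (points, level) and explicit NOT NULL columns excluded).
courses: 6 nullable (grade, room, course_id, name, building, status — PK (score, weight, year) and explicit NOT NULL columns excluded).
Total: 6 + 4 + 3 + 6 = 19.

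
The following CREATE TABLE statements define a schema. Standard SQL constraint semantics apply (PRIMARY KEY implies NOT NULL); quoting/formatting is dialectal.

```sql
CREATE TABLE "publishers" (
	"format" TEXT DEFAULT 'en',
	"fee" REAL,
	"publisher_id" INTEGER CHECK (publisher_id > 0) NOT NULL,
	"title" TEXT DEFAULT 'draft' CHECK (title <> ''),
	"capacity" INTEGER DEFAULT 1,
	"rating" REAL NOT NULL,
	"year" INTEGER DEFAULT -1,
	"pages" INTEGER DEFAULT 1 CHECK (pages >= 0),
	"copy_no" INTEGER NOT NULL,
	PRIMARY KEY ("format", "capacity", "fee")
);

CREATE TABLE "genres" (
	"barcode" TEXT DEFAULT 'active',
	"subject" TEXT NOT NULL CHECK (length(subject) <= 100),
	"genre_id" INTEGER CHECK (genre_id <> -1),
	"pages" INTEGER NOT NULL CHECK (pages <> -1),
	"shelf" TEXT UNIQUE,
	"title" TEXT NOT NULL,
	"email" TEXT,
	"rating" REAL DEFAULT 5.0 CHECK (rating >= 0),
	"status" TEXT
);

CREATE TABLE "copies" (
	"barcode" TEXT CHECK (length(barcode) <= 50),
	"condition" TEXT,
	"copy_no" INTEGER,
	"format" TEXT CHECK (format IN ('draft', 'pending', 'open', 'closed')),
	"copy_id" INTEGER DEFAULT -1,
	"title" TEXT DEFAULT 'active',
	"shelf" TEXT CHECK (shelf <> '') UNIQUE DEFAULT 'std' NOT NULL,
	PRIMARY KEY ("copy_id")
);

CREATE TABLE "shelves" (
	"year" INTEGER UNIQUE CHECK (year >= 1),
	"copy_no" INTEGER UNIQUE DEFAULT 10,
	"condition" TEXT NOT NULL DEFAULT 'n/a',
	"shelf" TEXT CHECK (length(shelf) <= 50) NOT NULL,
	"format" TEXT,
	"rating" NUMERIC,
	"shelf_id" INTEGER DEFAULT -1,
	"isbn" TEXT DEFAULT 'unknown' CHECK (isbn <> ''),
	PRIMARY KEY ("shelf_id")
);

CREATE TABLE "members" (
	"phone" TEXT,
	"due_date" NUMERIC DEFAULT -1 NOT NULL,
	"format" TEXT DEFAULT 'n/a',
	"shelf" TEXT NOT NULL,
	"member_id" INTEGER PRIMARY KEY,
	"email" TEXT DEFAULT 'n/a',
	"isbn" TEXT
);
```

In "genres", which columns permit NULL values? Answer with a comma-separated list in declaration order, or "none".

- barcode: DEFAULT only fills an omitted column; an explicit NULL is still allowed → nullable.
- subject: declared NOT NULL → not nullable.
- genre_id: CHECK does not forbid NULL (a CHECK constraint passes when its expression is NULL) → nullable.
- pages: declared NOT NULL → not nullable.
- shelf: UNIQUE does not imply NOT NULL → nullable.
- title: declared NOT NULL → not nullable.
- email: no NOT NULL constraint applies → nullable.
- rating: CHECK does not forbid NULL (a CHECK constraint passes when its expression is NULL) → nullable.
- status: no NOT NULL constraint applies → nullable.

barcode, genre_id, shelf, email, rating, status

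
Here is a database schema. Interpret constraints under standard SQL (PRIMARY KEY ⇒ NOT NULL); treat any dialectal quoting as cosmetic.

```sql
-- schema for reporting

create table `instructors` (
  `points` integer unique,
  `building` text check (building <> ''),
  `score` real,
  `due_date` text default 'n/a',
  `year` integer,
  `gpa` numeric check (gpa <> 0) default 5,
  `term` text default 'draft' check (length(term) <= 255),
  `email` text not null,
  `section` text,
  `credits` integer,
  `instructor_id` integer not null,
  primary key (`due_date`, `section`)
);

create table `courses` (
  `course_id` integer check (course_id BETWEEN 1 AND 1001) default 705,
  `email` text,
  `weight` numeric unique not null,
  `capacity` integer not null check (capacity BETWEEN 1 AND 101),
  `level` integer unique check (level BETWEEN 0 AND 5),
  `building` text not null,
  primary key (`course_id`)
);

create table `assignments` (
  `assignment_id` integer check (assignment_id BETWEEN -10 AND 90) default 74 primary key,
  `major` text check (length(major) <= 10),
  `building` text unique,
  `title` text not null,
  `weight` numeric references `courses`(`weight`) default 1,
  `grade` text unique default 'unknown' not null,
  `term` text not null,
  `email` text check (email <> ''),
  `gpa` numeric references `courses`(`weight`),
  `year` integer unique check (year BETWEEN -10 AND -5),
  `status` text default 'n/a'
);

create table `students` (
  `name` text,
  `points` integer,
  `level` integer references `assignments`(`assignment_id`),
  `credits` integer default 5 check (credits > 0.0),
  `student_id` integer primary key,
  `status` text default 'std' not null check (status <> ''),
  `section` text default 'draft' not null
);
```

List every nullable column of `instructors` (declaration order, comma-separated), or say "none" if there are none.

points, building, score, year, gpa, term, credits

- points: UNIQUE does not imply NOT NULL → nullable.
- building: CHECK does not forbid NULL (a CHECK constraint passes when its expression is NULL) → nullable.
- score: no NOT NULL constraint applies → nullable.
- due_date: part of the PRIMARY KEY, which implies NOT NULL → not nullable.
- year: no NOT NULL constraint applies → nullable.
- gpa: CHECK does not forbid NULL (a CHECK constraint passes when its expression is NULL) → nullable.
- term: CHECK does not forbid NULL (a CHECK constraint passes when its expression is NULL) → nullable.
- email: declared NOT NULL → not nullable.
- section: part of the PRIMARY KEY, which implies NOT NULL → not nullable.
- credits: no NOT NULL constraint applies → nullable.
- instructor_id: declared NOT NULL → not nullable.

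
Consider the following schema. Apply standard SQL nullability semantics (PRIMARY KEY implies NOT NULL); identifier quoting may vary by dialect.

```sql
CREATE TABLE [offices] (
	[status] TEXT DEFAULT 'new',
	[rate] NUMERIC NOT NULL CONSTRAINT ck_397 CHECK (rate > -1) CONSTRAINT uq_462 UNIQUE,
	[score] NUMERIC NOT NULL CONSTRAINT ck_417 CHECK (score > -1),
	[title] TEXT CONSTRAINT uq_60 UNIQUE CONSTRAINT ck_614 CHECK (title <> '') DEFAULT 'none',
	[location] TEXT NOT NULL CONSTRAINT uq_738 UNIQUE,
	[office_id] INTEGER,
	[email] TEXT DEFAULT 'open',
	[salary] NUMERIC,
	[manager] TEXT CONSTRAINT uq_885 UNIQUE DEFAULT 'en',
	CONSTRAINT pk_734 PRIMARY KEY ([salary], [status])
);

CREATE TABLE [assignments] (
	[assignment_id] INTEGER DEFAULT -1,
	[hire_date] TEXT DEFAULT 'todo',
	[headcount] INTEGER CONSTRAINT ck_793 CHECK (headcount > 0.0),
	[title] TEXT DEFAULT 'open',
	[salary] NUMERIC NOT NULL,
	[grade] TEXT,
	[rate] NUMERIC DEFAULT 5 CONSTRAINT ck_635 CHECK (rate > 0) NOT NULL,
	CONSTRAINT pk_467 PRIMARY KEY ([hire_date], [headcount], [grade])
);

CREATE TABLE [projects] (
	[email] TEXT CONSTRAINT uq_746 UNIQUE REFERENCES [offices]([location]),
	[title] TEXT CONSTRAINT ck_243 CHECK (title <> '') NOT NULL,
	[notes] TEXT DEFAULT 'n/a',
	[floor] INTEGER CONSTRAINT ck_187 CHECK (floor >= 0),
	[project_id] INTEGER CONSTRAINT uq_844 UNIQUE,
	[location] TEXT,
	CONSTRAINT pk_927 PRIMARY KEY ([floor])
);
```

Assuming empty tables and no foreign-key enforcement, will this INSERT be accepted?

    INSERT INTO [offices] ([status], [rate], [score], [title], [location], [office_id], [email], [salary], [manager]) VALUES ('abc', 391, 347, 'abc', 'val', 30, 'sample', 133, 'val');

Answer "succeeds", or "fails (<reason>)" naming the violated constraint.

NOT NULL columns: location is supplied; rate is supplied; salary is supplied; score is supplied; status is supplied.
CHECK constraints: 391 satisfies (rate > -1); 347 satisfies (score > -1); 'abc' satisfies (title <> '').
No constraint is violated.

succeeds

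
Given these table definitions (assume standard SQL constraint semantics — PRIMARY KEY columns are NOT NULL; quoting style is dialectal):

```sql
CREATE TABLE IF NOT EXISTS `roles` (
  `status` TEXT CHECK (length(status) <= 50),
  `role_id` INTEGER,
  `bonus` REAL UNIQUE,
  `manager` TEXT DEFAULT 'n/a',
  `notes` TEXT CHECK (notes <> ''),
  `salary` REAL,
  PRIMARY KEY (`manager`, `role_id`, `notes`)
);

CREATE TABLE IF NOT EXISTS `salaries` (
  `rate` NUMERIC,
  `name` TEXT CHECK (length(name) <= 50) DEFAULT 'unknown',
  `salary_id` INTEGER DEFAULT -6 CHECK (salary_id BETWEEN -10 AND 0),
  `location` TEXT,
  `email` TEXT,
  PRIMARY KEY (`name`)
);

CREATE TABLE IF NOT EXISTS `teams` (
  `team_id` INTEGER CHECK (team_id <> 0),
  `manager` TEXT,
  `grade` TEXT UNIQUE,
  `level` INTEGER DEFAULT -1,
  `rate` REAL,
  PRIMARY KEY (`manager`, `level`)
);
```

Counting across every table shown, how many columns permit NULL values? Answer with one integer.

roles: 3 nullable (status, bonus, salary — PK (manager, role_id, notes) and explicit NOT NULL columns excluded).
salaries: 4 nullable (rate, salary_id, location, email — PK (name) and explicit NOT NULL columns excluded).
teams: 3 nullable (team_id, grade, rate — PK (manager, level) and explicit NOT NULL columns excluded).
Total: 3 + 4 + 3 = 10.

10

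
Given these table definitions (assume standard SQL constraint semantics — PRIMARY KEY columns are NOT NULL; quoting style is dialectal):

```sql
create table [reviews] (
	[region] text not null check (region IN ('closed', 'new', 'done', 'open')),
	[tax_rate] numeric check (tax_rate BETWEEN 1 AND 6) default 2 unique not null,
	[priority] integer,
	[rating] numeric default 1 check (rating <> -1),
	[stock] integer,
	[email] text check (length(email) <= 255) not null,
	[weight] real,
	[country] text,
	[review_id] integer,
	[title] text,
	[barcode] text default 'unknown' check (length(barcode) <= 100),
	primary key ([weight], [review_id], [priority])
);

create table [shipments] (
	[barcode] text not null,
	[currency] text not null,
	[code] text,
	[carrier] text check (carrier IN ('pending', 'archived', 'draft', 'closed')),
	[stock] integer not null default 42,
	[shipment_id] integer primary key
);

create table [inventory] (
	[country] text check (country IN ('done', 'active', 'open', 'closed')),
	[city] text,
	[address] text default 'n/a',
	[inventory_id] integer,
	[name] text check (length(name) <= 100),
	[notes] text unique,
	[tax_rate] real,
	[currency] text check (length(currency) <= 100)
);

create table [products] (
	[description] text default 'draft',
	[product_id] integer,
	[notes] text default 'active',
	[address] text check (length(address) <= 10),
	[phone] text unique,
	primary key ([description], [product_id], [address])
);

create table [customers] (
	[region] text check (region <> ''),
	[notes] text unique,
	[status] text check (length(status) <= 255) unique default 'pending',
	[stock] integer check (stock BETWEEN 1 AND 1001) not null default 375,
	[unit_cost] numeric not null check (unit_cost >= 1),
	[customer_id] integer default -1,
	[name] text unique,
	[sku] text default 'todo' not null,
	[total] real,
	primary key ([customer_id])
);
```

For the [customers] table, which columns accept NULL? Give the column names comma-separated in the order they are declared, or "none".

- region: CHECK does not forbid NULL (a CHECK constraint passes when its expression is NULL) → nullable.
- notes: UNIQUE does not imply NOT NULL → nullable.
- status: CHECK does not forbid NULL (a CHECK constraint passes when its expression is NULL) → nullable.
- stock: declared NOT NULL → not nullable.
- unit_cost: declared NOT NULL → not nullable.
- customer_id: part of the PRIMARY KEY, which implies NOT NULL → not nullable.
- name: UNIQUE does not imply NOT NULL → nullable.
- sku: declared NOT NULL → not nullable.
- total: no NOT NULL constraint applies → nullable.

region, notes, status, name, total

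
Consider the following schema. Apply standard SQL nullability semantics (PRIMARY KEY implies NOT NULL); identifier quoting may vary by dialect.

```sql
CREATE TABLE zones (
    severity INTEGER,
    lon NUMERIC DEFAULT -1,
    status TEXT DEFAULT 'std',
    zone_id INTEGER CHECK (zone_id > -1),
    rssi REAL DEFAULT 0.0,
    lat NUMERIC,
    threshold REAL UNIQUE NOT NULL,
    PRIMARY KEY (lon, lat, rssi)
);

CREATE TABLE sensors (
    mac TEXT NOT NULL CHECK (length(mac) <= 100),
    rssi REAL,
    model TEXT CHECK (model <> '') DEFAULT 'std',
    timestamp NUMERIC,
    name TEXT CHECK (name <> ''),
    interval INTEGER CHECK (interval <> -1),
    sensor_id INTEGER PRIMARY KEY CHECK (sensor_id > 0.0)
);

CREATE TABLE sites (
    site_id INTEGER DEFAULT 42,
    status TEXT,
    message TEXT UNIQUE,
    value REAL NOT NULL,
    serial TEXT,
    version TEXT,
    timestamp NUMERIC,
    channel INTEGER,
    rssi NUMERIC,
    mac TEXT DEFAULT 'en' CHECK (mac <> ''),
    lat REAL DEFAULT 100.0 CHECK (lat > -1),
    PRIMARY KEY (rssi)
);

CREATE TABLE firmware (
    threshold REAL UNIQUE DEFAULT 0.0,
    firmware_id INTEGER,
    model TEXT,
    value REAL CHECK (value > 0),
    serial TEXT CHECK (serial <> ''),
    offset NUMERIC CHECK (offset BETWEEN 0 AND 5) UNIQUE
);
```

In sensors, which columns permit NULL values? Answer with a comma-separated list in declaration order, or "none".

- mac: declared NOT NULL → not nullable.
- rssi: no NOT NULL constraint applies → nullable.
- model: CHECK does not forbid NULL (a CHECK constraint passes when its expression is NULL) → nullable.
- timestamp: no NOT NULL constraint applies → nullable.
- name: CHECK does not forbid NULL (a CHECK constraint passes when its expression is NULL) → nullable.
- interval: CHECK does not forbid NULL (a CHECK constraint passes when its expression is NULL) → nullable.
- sensor_id: part of the PRIMARY KEY, which implies NOT NULL → not nullable.

rssi, model, timestamp, name, interval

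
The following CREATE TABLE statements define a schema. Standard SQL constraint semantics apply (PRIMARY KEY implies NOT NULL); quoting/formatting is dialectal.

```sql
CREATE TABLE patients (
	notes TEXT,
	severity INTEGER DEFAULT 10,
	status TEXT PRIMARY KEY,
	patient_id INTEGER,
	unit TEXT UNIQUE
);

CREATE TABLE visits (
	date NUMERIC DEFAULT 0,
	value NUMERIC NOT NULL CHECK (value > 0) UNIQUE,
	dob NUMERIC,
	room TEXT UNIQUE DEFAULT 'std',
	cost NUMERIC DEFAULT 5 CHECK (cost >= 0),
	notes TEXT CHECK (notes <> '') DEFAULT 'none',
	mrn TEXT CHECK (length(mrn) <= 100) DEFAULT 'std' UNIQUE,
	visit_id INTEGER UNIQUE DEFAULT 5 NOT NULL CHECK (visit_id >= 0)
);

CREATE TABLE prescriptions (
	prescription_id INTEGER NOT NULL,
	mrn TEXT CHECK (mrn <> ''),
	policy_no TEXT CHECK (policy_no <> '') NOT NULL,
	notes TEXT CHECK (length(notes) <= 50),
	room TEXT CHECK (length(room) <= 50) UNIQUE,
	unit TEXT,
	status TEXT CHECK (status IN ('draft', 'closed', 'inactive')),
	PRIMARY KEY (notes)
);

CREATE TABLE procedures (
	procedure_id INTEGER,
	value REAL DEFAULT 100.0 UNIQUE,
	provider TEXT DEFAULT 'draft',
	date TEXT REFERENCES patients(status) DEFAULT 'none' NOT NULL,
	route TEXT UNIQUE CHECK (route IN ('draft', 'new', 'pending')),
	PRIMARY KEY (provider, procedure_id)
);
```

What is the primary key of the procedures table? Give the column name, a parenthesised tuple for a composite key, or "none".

(provider, procedure_id)

A table-level PRIMARY KEY clause names 2 columns: provider, procedure_id.
This is a composite key — the combination is unique, not each column individually.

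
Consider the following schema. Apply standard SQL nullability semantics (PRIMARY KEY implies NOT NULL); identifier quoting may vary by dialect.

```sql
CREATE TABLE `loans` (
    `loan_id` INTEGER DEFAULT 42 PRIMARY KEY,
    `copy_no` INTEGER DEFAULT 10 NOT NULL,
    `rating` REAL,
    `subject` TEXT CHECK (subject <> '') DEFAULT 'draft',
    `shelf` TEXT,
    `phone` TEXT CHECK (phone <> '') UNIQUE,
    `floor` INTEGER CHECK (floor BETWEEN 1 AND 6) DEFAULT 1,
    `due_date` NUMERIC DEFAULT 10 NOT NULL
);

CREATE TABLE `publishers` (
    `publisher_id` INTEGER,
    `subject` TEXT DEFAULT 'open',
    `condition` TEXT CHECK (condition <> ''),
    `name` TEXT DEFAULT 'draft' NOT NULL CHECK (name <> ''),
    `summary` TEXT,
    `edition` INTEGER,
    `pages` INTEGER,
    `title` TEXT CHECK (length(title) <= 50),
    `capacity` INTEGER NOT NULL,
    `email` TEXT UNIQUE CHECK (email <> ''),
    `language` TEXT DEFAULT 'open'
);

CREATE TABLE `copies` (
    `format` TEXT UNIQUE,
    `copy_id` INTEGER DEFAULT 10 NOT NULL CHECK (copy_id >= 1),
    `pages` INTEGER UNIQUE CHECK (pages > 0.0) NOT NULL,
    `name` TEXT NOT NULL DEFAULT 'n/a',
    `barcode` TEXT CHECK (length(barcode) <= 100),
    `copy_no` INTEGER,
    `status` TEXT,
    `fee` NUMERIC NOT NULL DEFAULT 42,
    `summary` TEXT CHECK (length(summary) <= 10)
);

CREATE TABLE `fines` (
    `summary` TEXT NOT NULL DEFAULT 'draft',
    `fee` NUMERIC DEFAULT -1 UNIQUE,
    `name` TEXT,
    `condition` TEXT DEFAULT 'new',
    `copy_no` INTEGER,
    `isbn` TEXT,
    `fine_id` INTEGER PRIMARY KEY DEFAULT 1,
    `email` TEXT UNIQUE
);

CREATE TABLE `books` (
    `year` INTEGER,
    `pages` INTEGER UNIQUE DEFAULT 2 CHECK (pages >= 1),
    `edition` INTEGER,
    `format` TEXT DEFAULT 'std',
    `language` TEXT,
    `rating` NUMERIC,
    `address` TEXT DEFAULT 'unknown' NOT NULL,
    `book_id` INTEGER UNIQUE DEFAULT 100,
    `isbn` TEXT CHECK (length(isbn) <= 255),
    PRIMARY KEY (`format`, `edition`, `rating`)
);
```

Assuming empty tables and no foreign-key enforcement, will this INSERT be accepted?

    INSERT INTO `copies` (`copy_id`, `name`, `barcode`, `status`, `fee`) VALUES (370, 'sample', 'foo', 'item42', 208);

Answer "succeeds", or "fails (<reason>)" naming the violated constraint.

pages is omitted from the column list and has no DEFAULT, so it would receive NULL.
But pages is declared NOT NULL.

fails (NOT NULL on pages)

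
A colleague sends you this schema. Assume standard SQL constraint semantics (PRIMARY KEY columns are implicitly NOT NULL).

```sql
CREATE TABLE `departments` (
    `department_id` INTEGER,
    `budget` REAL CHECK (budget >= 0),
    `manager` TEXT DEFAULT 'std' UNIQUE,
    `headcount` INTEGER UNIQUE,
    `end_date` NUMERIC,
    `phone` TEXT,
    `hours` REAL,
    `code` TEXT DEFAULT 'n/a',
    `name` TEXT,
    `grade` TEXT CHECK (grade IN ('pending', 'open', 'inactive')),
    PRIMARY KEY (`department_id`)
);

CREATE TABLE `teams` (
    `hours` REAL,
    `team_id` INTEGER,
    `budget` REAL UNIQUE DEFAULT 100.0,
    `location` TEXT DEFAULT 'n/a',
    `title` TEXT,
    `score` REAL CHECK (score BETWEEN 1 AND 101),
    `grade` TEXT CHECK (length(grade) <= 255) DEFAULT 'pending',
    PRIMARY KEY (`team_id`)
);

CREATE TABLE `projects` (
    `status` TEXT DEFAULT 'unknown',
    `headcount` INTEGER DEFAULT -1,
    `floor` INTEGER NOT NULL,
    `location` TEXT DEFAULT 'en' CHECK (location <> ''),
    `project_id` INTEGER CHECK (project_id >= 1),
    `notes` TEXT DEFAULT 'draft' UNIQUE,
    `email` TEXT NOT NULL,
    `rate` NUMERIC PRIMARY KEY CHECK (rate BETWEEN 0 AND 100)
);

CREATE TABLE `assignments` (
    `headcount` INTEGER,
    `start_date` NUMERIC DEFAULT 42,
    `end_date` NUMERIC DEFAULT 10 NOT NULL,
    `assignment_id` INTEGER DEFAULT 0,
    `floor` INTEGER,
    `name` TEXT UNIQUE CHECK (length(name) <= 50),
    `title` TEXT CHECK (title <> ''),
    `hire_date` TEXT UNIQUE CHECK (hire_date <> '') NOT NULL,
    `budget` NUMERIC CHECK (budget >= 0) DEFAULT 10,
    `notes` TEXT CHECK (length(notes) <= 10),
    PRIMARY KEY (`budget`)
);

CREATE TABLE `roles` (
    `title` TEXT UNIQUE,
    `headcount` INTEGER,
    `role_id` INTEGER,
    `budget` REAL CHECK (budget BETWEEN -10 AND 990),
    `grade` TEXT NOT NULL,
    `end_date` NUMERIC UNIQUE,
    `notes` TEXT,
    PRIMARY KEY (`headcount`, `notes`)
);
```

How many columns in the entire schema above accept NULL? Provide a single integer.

31

departments: 9 nullable (budget, manager, headcount, end_date, phone, hours, code, name, grade — PK (department_id) and explicit NOT NULL columns excluded).
teams: 6 nullable (hours, budget, location, title, score, grade — PK (team_id) and explicit NOT NULL columns excluded).
projects: 5 nullable (status, headcount, location, project_id, notes — PK (rate) and explicit NOT NULL columns excluded).
assignments: 7 nullable (headcount, start_date, assignment_id, floor, name, title, notes — PK (budget) and explicit NOT NULL columns excluded).
roles: 4 nullable (title, role_id, budget, end_date — PK (headcount, notes) and explicit NOT NULL columns excluded).
Total: 9 + 6 + 5 + 7 + 4 = 31.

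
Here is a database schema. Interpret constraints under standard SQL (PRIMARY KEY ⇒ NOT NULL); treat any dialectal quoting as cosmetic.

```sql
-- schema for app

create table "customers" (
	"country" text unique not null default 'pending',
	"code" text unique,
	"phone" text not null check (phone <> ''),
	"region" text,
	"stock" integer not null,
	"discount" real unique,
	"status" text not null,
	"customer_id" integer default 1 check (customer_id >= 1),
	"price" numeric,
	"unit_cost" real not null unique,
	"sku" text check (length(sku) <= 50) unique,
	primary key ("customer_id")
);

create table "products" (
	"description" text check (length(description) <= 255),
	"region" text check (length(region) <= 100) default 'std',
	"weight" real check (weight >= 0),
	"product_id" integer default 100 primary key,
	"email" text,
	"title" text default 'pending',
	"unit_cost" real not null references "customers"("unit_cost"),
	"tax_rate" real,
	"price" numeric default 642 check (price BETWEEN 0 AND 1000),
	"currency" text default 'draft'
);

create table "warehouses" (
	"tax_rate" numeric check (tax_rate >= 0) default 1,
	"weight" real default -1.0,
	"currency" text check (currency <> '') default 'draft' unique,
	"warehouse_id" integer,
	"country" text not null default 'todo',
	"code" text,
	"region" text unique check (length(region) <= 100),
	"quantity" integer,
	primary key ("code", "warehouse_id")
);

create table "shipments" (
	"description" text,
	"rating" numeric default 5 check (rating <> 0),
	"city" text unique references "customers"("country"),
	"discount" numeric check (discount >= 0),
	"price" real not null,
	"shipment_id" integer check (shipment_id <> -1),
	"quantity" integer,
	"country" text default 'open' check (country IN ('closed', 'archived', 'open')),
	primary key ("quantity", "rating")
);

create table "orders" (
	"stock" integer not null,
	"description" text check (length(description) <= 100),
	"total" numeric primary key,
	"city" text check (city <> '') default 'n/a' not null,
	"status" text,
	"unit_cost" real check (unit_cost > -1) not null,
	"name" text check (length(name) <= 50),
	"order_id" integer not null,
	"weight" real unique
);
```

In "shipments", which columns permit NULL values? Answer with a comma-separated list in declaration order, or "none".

- description: no NOT NULL constraint applies → nullable.
- rating: part of the PRIMARY KEY, which implies NOT NULL → not nullable.
- city: a foreign key column may be NULL unless separately constrained → nullable.
- discount: CHECK does not forbid NULL (a CHECK constraint passes when its expression is NULL) → nullable.
- price: declared NOT NULL → not nullable.
- shipment_id: CHECK does not forbid NULL (a CHECK constraint passes when its expression is NULL) → nullable.
- quantity: part of the PRIMARY KEY, which implies NOT NULL → not nullable.
- country: CHECK does not forbid NULL (a CHECK constraint passes when its expression is NULL) → nullable.

description, city, discount, shipment_id, country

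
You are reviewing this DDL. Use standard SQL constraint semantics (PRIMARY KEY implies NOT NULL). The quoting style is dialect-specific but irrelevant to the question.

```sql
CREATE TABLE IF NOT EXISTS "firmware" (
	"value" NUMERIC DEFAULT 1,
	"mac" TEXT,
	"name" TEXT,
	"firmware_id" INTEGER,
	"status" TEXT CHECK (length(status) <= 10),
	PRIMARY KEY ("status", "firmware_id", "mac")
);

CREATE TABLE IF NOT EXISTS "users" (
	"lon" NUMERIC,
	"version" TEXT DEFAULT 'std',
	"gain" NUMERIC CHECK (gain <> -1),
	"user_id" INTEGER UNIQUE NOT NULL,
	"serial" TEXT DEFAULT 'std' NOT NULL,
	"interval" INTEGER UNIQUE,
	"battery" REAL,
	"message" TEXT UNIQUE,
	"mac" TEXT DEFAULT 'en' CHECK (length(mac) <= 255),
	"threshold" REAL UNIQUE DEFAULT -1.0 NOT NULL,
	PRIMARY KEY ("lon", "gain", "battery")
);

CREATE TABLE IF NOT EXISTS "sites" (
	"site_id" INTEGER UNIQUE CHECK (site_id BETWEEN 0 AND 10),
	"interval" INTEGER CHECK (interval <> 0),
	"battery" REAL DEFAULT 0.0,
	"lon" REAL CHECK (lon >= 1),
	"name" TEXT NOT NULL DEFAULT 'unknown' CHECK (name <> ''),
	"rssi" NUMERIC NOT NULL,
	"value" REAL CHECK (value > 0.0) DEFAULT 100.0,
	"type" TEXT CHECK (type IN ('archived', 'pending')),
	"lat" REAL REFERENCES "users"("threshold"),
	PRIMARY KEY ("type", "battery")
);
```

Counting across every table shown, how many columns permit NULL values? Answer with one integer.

firmware: 2 nullable (value, name — PK (status, firmware_id, mac) and explicit NOT NULL columns excluded).
users: 4 nullable (version, interval, message, mac — PK (lon, gain, battery) and explicit NOT NULL columns excluded).
sites: 5 nullable (site_id, interval, lon, value, lat — PK (type, battery) and explicit NOT NULL columns excluded).
Total: 2 + 4 + 5 = 11.

11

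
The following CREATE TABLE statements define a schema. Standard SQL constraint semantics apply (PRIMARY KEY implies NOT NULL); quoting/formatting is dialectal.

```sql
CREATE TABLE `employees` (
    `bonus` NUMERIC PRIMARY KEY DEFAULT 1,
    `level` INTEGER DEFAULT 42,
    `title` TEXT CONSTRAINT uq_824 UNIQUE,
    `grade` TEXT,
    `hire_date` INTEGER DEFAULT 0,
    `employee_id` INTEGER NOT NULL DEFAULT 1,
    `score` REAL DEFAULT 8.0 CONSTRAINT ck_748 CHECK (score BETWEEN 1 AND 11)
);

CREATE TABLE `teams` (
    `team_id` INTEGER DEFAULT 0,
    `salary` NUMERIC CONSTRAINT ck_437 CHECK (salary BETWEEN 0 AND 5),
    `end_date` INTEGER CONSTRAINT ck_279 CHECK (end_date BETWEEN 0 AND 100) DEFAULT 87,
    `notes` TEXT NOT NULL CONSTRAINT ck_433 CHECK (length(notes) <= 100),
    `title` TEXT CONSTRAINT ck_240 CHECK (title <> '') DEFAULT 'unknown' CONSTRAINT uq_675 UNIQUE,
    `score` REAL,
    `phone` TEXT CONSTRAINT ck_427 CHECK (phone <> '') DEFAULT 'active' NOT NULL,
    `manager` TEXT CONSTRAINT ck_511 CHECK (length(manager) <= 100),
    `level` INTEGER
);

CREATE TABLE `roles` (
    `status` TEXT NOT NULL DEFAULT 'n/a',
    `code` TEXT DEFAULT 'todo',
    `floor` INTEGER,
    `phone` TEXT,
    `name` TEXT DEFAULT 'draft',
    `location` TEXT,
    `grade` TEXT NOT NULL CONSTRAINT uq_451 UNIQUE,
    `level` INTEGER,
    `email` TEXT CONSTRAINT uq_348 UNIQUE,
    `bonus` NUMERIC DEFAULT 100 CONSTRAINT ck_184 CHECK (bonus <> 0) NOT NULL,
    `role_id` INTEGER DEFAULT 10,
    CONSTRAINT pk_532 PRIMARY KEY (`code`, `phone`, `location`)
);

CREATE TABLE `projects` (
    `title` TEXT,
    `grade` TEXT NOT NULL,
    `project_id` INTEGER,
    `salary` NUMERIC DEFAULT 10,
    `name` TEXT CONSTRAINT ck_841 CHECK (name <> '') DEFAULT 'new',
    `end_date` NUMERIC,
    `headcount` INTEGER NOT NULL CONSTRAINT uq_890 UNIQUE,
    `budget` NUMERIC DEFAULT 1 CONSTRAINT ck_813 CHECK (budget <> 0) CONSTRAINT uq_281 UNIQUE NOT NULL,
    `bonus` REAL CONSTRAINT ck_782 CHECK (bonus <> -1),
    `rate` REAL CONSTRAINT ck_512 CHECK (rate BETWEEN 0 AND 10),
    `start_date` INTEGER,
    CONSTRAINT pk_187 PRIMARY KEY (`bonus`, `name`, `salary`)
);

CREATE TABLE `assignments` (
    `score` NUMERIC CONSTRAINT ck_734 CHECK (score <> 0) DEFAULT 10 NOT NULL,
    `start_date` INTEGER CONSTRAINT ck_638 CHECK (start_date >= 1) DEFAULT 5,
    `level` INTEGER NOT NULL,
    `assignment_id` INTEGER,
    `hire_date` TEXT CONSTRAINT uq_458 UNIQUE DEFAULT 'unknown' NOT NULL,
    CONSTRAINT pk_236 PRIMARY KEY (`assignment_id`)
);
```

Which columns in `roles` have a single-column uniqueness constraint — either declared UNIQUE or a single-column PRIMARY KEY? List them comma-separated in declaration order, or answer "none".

grade, email

- status: no UNIQUE or single-column PK constraint.
- code: part of a composite PRIMARY KEY — only the tuple is unique, not this column on its own.
- floor: no UNIQUE or single-column PK constraint.
- phone: part of a composite PRIMARY KEY — only the tuple is unique, not this column on its own.
- name: no UNIQUE or single-column PK constraint.
- location: part of a composite PRIMARY KEY — only the tuple is unique, not this column on its own.
- grade: declared UNIQUE → unique.
- level: no UNIQUE or single-column PK constraint.
- email: declared UNIQUE → unique.
- bonus: no UNIQUE or single-column PK constraint.
- role_id: no UNIQUE or single-column PK constraint.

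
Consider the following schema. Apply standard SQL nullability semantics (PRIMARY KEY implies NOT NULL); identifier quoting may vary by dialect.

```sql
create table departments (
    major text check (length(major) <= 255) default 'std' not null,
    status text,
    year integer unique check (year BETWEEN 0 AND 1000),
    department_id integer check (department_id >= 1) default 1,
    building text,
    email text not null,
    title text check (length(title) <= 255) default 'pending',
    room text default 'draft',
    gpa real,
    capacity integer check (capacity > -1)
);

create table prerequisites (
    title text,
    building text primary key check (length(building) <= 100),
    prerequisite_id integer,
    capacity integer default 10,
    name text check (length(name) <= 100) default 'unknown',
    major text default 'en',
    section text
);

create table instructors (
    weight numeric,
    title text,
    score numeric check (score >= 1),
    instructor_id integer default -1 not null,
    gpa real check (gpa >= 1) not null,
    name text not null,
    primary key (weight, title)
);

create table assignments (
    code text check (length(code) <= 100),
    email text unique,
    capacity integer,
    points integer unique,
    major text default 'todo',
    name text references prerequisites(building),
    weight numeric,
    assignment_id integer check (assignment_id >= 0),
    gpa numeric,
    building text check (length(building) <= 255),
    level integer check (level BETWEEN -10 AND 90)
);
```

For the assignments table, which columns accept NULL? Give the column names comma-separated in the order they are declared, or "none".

code, email, capacity, points, major, name, weight, assignment_id, gpa, building, level

- code: CHECK does not forbid NULL (a CHECK constraint passes when its expression is NULL) → nullable.
- email: UNIQUE does not imply NOT NULL → nullable.
- capacity: no NOT NULL constraint applies → nullable.
- points: UNIQUE does not imply NOT NULL → nullable.
- major: DEFAULT only fills an omitted column; an explicit NULL is still allowed → nullable.
- name: a foreign key column may be NULL unless separately constrained → nullable.
- weight: no NOT NULL constraint applies → nullable.
- assignment_id: CHECK does not forbid NULL (a CHECK constraint passes when its expression is NULL) → nullable.
- gpa: no NOT NULL constraint applies → nullable.
- building: CHECK does not forbid NULL (a CHECK constraint passes when its expression is NULL) → nullable.
- level: CHECK does not forbid NULL (a CHECK constraint passes when its expression is NULL) → nullable.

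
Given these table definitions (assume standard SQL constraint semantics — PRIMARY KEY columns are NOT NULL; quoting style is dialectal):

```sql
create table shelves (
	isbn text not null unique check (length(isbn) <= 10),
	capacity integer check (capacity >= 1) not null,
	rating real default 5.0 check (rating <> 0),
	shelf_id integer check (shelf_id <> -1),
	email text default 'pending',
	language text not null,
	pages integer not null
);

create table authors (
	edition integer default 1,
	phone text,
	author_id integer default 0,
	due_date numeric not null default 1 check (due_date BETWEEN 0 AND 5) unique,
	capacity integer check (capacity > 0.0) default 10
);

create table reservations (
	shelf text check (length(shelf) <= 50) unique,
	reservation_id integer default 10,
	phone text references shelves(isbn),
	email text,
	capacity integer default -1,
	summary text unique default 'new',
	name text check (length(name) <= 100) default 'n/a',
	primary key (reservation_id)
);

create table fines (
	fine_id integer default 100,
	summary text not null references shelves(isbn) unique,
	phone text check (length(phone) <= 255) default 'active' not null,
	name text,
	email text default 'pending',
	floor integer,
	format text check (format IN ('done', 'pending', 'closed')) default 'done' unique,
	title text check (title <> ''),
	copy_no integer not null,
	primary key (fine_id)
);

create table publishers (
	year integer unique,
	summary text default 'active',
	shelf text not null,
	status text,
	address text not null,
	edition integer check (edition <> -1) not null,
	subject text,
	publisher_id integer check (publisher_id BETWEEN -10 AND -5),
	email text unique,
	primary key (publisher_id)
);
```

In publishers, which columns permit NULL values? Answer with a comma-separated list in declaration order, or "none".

- year: UNIQUE does not imply NOT NULL → nullable.
- summary: DEFAULT only fills an omitted column; an explicit NULL is still allowed → nullable.
- shelf: declared NOT NULL → not nullable.
- status: no NOT NULL constraint applies → nullable.
- address: declared NOT NULL → not nullable.
- edition: declared NOT NULL → not nullable.
- subject: no NOT NULL constraint applies → nullable.
- publisher_id: part of the PRIMARY KEY, which implies NOT NULL → not nullable.
- email: UNIQUE does not imply NOT NULL → nullable.

year, summary, status, subject, email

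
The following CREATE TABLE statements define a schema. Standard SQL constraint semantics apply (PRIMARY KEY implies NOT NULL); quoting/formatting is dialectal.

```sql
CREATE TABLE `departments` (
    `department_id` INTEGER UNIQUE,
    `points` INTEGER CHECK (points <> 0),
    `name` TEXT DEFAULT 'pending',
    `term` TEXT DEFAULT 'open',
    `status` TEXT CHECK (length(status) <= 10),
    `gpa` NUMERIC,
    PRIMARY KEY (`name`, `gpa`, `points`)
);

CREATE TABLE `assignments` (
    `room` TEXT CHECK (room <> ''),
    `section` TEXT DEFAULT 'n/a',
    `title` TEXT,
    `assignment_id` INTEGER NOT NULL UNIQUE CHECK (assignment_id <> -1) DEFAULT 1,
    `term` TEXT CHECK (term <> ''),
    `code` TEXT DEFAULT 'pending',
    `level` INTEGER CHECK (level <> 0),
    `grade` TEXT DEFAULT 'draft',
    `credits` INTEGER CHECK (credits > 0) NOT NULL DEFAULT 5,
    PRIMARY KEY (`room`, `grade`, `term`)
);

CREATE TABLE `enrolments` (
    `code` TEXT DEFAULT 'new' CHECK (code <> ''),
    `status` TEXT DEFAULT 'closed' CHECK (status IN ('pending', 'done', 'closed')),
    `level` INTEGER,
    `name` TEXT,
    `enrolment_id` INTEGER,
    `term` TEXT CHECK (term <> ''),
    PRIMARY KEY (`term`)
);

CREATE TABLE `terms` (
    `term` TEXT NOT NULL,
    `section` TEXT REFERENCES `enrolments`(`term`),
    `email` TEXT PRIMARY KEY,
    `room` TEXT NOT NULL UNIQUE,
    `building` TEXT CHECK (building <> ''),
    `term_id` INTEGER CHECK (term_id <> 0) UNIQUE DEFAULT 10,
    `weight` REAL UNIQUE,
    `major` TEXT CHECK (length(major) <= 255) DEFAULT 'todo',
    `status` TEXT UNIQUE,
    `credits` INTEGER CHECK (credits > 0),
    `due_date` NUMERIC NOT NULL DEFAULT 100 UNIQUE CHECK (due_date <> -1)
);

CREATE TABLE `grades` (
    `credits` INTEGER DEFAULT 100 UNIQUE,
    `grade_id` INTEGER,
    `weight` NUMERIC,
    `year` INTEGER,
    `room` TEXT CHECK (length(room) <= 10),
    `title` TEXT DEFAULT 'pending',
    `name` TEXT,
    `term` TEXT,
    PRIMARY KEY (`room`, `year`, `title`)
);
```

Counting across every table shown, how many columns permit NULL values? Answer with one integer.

departments: 3 nullable (department_id, term, status — PK (name, gpa, points) and explicit NOT NULL columns excluded).
assignments: 4 nullable (section, title, code, level — PK (room, grade, term) and explicit NOT NULL columns excluded).
enrolments: 5 nullable (code, status, level, name, enrolment_id — PK (term) and explicit NOT NULL columns excluded).
terms: 7 nullable (section, building, term_id, weight, major, status, credits — PK (email) and explicit NOT NULL columns excluded).
grades: 5 nullable (credits, grade_id, weight, name, term — PK (room, year, title) and explicit NOT NULL columns excluded).
Total: 3 + 4 + 5 + 7 + 5 = 24.

24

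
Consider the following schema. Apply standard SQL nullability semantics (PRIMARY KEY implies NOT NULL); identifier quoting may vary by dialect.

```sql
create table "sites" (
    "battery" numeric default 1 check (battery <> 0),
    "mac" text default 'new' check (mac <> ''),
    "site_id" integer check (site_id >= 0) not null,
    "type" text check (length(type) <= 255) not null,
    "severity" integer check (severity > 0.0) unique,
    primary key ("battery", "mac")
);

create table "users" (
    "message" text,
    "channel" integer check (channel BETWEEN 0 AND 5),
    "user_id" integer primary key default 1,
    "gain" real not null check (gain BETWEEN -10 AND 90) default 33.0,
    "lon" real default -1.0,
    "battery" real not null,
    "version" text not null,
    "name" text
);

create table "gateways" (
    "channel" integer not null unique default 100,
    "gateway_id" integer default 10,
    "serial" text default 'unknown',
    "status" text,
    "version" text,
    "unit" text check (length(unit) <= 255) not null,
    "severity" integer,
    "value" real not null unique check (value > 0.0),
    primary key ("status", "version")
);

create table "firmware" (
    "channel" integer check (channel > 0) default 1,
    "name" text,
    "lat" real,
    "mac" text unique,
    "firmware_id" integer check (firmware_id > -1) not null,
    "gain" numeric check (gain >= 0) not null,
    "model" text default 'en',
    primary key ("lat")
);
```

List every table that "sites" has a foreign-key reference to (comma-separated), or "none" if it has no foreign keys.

No column in sites has a REFERENCES clause.

none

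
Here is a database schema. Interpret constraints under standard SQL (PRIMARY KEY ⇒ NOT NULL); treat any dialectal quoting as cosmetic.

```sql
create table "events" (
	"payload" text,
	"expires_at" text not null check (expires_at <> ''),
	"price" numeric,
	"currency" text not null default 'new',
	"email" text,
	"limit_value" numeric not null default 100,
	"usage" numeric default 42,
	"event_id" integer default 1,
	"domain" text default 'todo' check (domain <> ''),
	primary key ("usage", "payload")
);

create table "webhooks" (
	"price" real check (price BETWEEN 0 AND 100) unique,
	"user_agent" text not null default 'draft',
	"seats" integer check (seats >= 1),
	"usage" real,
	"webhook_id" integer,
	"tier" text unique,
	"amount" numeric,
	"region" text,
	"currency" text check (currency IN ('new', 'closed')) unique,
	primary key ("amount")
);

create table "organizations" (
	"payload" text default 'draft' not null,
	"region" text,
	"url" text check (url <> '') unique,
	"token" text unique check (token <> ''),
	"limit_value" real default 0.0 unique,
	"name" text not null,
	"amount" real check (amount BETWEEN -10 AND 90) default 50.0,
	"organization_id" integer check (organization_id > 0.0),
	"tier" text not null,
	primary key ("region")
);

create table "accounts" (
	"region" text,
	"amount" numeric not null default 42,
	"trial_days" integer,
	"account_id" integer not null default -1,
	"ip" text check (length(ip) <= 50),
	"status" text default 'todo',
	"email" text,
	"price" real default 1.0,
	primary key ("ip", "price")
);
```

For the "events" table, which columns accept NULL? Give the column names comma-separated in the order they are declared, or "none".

price, email, event_id, domain

- payload: part of the PRIMARY KEY, which implies NOT NULL → not nullable.
- expires_at: declared NOT NULL → not nullable.
- price: no NOT NULL constraint applies → nullable.
- currency: declared NOT NULL → not nullable.
- email: no NOT NULL constraint applies → nullable.
- limit_value: declared NOT NULL → not nullable.
- usage: part of the PRIMARY KEY, which implies NOT NULL → not nullable.
- event_id: DEFAULT only fills an omitted column; an explicit NULL is still allowed → nullable.
- domain: CHECK does not forbid NULL (a CHECK constraint passes when its expression is NULL) → nullable.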